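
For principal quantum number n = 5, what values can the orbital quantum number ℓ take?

ℓ is an integer with 0 ≤ ℓ ≤ n−1, so for n = 5: ℓ = 0, 1, 2, 3, 4.

0, 1, 2, 3, 4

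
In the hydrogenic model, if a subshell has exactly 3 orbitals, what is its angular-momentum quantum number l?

2l+1 = 3 gives l = 1.

l = 1 (p)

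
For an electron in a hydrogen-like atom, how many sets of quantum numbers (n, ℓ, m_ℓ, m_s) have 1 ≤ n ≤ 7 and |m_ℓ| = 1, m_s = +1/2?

42

Per-shell orbital counts meeting the constraint:
n=2 → 2; n=3 → 4; n=4 → 6; n=5 → 8; n=6 → 10; n=7 → 12.
Orbitals: 2 + 4 + 6 + 8 + 10 + 12 = 42. With m_s fixed to +1/2 there is one state per orbital, so 42 states.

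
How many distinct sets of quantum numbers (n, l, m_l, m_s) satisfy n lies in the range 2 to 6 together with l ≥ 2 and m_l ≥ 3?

Per-shell orbital counts meeting the constraint:
n=4 → 1; n=5 → 3; n=6 → 6.
Orbitals: 1 + 3 + 6 = 10. Including both spin states (m_s = ±1/2) gives 2 × 10 = 20 states.

20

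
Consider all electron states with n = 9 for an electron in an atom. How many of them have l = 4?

18

For n = 9, l ranges over 0 … 8.
Per l-value: l=4 → 9.
Orbitals: 9. Each orbital carries two spin states, so 9 × 2 = 18 states.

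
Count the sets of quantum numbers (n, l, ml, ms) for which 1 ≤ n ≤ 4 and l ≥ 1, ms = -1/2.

Work shell by shell — for each n, count the (l, ml) pairs that satisfy l ≥ 1:
n=2 → 3; n=3 → 8; n=4 → 15.
Orbitals: 3 + 8 + 15 = 26. With ms fixed to -1/2 there is one state per orbital, so 26 states.

26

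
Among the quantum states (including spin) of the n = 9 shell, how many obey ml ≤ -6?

For n = 9, l ranges over 0 … 8.
The (l, ml) pairs meeting ml ≤ -6 give: l=6 → 1; l=7 → 2; l=8 → 3.
Orbitals: 1 + 2 + 3 = 6. Each orbital carries two spin states, so 6 × 2 = 12 states.

12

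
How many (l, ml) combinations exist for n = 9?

81

The n = 9 shell contains n² = 9² = 81 orbitals.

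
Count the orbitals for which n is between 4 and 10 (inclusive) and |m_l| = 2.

For each n in the range, tally the orbitals obeying |m_l| = 2:
n=4 → 4; n=5 → 6; n=6 → 8; n=7 → 10; n=8 → 12; n=9 → 14; n=10 → 16.
Total orbitals: 4 + 6 + 8 + 10 + 12 + 14 + 16 = 70.

70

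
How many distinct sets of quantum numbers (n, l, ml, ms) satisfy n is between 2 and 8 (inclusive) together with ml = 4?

Per-shell orbital counts meeting the constraint:
n=5 → 1; n=6 → 2; n=7 → 3; n=8 → 4.
Orbitals: 1 + 2 + 3 + 4 = 10. Including both spin states (ms = ±1/2) gives 2 × 10 = 20 states.

20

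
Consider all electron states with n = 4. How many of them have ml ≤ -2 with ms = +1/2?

The n = 4 shell has l = 0 through 3; check each.
Per l-value: l=2 → 1; l=3 → 2.
Orbitals: 1 + 2 = 3. With ms fixed to a single value there is one state per orbital, giving 3 states.

3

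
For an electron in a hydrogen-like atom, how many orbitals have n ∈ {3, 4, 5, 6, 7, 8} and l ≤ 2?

54

Go shell by shell, enumerating (l, ml) with l ≤ 2:
n=3 → 9; n=4 → 9; n=5 → 9; n=6 → 9; n=7 → 9; n=8 → 9.
Total orbitals: 9 + 9 + 9 + 9 + 9 + 9 = 54.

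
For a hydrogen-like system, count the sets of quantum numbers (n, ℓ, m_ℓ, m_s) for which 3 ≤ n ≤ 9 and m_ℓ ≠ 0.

476

Go shell by shell, enumerating (ℓ, m_ℓ) with m_ℓ ≠ 0:
n=3 → 6; n=4 → 12; n=5 → 20; n=6 → 30; n=7 → 42; n=8 → 56; n=9 → 72.
Orbitals: 6 + 12 + 20 + 30 + 42 + 56 + 72 = 238. Including both spin states (m_s = ±1/2) gives 2 × 238 = 476 states.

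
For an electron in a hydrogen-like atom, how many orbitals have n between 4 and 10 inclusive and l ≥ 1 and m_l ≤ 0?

Count contributing orbitals for each principal shell:
n=4 → 9; n=5 → 14; n=6 → 20; n=7 → 27; n=8 → 35; n=9 → 44; n=10 → 54.
Total orbitals: 9 + 14 + 20 + 27 + 35 + 44 + 54 = 203.

203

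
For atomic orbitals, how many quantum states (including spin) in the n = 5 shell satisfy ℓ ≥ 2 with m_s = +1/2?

With n = 5 the allowed ℓ are 0, 1, …, 4.
Contributions: ℓ=2 → 5; ℓ=3 → 7; ℓ=4 → 9.
Orbitals: 5 + 7 + 9 = 21. With m_s fixed to a single value there is one state per orbital, giving 21 states.

21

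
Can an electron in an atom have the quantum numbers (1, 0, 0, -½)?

Valid

n = 1 is a positive integer. l = 0 satisfies 0 ≤ l ≤ n−1 = 0. m_l = 0 lies in the range −l … +l (here 0). m_s = -1/2 is one of ±1/2.
All four constraints are satisfied.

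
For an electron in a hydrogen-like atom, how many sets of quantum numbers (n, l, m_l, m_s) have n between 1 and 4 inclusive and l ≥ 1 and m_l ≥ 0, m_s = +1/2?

For each n in the range, tally the orbitals obeying l ≥ 1 and m_l ≥ 0:
n=2 → 2; n=3 → 5; n=4 → 9.
Orbitals: 2 + 5 + 9 = 16. With m_s fixed to +1/2 there is one state per orbital, so 16 states.

16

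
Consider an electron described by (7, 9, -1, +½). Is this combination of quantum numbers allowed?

No

The orbital quantum number must satisfy 0 ≤ l ≤ n−1. With n = 7 the allowed l values are 0, 1, 2, 3, 4, 5, 6, so l = 9 is out of range.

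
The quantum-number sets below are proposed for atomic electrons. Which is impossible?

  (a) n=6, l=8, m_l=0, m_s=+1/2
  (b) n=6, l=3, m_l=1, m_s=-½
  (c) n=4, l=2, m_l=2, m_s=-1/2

(a) has l = 8 ≥ n = 6, violating 0 ≤ l ≤ n−1.
The remaining sets (b), (c) satisfy all four rules.

(a)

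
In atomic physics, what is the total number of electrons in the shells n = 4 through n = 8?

Shell n has n² orbitals: 4²=16 + 5²=25 + 6²=36 + 7²=49 + 8²=64 = 190 orbitals.
Two spin states per orbital: 2 × 190 = 380 electrons.

380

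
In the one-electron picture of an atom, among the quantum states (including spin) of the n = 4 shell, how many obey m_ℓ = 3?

With n = 4 the allowed ℓ are 0, 1, …, 3.
Per ℓ-value: ℓ=3 → 1.
Orbitals: 1. Each orbital carries two spin states, so 1 × 2 = 2 states.

2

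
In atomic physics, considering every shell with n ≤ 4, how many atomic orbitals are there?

30

Total orbitals = 1² + 2² + 3² + 4² = 30.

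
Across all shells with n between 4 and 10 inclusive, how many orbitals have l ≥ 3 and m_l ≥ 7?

10

Work shell by shell — for each n, count the (l, m_l) pairs that satisfy l ≥ 3 and m_l ≥ 7:
n=8 → 1; n=9 → 3; n=10 → 6.
Total orbitals: 1 + 3 + 6 = 10.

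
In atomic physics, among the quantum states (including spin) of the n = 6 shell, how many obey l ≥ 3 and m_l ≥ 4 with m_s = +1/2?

For n = 6, l ranges over 0 … 5.
Contributions: l=4 → 1; l=5 → 2.
Orbitals: 1 + 2 = 3. With m_s fixed to a single value there is one state per orbital, giving 3 states.

3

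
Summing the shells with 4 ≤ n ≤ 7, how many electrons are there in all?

Shell n has n² orbitals: 4²=16 + 5²=25 + 6²=36 + 7²=49 = 126 orbitals.
Two spin states per orbital: 2 × 126 = 252 electrons.

252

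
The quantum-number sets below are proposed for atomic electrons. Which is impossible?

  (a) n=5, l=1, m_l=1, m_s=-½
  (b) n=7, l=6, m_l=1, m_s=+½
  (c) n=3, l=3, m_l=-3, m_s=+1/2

(c)

(c) has l = 3 ≥ n = 3, violating 0 ≤ l ≤ n−1.
The remaining sets (a), (b) satisfy all four rules.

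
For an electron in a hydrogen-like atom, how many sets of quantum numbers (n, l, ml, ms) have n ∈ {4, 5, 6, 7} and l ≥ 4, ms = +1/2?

62

Per-shell orbital counts meeting the constraint:
n=5 → 9; n=6 → 20; n=7 → 33.
Orbitals: 9 + 20 + 33 = 62. With ms fixed to +1/2 there is one state per orbital, so 62 states.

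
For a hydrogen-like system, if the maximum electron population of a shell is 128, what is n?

n = 8

2n² = 128 ⇒ n² = 64 ⇒ n = 8.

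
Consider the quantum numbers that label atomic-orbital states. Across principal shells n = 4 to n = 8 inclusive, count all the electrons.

380

Shell n has n² orbitals: 4²=16 + 5²=25 + 6²=36 + 7²=49 + 8²=64 = 190 orbitals.
Two spin states per orbital: 2 × 190 = 380 electrons.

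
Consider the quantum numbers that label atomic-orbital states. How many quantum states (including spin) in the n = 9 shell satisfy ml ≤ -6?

12

Go through l = 0, …, 8 (the values permitted for n = 9).
The (l, ml) pairs meeting ml ≤ -6 give: l=6 → 1; l=7 → 2; l=8 → 3.
Orbitals: 1 + 2 + 3 = 6. Each orbital carries two spin states, so 6 × 2 = 12 states.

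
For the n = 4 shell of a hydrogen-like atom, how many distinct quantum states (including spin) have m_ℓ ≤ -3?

2

The n = 4 shell has ℓ = 0 through 3; check each.
Orbitals with m_ℓ ≤ -3, by ℓ: ℓ=3 → 1.
Orbitals: 1. Each orbital carries two spin states, so 1 × 2 = 2 states.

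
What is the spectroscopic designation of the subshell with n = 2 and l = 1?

l = 1 corresponds to the letter 'p', so the subshell is 2p.

2p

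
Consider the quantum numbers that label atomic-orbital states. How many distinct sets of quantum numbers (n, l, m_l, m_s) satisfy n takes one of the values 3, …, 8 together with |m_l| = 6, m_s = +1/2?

Treat each shell separately and count matching orbitals:
n=7 → 2; n=8 → 4.
Orbitals: 2 + 4 = 6. With m_s fixed to +1/2 there is one state per orbital, so 6 states.

6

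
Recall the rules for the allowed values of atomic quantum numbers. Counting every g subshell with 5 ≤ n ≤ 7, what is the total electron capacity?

A g subshell (l = 4) exists for every n ≥ 5, so shells n = 5, 6, 7 each contribute one — 3 subshells.
Since each g subshell holds 2(2·4+1) = 18 electrons, the total is 3 × 18 = 54.

54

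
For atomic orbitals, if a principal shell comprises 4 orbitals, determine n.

n² = 4 ⇒ n = 2.

n = 2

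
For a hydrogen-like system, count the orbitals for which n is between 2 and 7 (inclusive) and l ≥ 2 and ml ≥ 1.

Per-shell orbital counts meeting the constraint:
n=3 → 2; n=4 → 5; n=5 → 9; n=6 → 14; n=7 → 20.
Total orbitals: 2 + 5 + 9 + 14 + 20 = 50.

50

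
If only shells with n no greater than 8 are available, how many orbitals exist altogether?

Total orbitals = 1² + 2² + 3² + 4² + 5² + 6² + 7² + 8² = 204.

204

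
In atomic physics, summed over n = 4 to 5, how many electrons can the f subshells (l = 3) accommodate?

An f subshell (l = 3) exists for every n ≥ 4, so shells n = 4, 5 each contribute one — 2 subshells.
Since each f subshell holds 2(2·3+1) = 14 electrons, the total is 2 × 14 = 28.

28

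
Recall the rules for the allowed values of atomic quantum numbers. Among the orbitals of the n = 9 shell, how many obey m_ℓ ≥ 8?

1

The n = 9 shell has ℓ = 0 through 8; check each.
Orbitals with m_ℓ ≥ 8, by ℓ: ℓ=8 → 1.
Total orbitals: 1.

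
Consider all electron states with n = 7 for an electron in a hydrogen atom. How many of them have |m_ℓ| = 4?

12

Orbitals with |m_ℓ| = 4, by ℓ: ℓ=4 → 2; ℓ=5 → 2; ℓ=6 → 2.
Orbitals: 2 + 2 + 2 = 6. Each orbital carries two spin states, so 6 × 2 = 12 states.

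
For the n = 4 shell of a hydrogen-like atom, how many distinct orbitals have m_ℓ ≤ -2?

3

Per ℓ-value: ℓ=2 → 1; ℓ=3 → 2.
Total orbitals: 1 + 2 = 3.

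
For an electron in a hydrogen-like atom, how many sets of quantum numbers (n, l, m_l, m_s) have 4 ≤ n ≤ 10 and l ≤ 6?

Treat each shell separately and count matching orbitals:
n=4 → 16; n=5 → 25; n=6 → 36; n=7 → 49; n=8 → 49; n=9 → 49; n=10 → 49.
Orbitals: 16 + 25 + 36 + 49 + 49 + 49 + 49 = 273. Including both spin states (m_s = ±1/2) gives 2 × 273 = 546 states.

546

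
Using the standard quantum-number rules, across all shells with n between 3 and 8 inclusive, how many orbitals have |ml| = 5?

12

Work shell by shell — for each n, count the (l, ml) pairs that satisfy |ml| = 5:
n=6 → 2; n=7 → 4; n=8 → 6.
Total orbitals: 2 + 4 + 6 = 12.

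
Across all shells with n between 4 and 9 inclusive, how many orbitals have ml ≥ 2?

83

Go shell by shell, enumerating (l, ml) with ml ≥ 2:
n=4 → 3; n=5 → 6; n=6 → 10; n=7 → 15; n=8 → 21; n=9 → 28.
Total orbitals: 3 + 6 + 10 + 15 + 21 + 28 = 83.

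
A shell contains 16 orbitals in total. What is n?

n² = 16 ⇒ n = 4.

n = 4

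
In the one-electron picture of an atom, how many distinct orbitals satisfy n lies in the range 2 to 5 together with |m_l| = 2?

12

Per-shell orbital counts meeting the constraint:
n=3 → 2; n=4 → 4; n=5 → 6.
Total orbitals: 2 + 4 + 6 = 12.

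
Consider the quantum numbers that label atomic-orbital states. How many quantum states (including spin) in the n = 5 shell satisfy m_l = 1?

Go through l = 0, …, 4 (the values permitted for n = 5).
Contributions: l=1 → 1; l=2 → 1; l=3 → 1; l=4 → 1.
Orbitals: 1 + 1 + 1 + 1 = 4. Each orbital carries two spin states, so 4 × 2 = 8 states.

8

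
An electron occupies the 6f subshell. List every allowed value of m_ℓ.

The 6f subshell has ℓ = 3, and m_ℓ takes every integer from −ℓ to +ℓ. With ℓ = 3 that gives the 7 values -3, -2, -1, 0, 1, 2, 3.

-3, -2, -1, 0, 1, 2, 3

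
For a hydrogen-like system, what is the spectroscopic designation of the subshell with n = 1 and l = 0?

l = 0 corresponds to the letter 's', so the subshell is 1s.

1s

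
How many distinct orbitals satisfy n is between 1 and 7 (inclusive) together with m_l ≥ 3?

Count contributing orbitals for each principal shell:
n=4 → 1; n=5 → 3; n=6 → 6; n=7 → 10.
Total orbitals: 1 + 3 + 6 + 10 = 20.

20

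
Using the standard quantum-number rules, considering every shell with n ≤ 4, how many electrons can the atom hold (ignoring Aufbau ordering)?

Total orbitals = 1² + 2² + 3² + 4² = 30. Doubling for spin gives 60 electrons.

60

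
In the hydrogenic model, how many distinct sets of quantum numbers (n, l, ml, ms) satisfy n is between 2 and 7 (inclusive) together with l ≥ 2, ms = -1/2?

115

For each n in the range, tally the orbitals obeying l ≥ 2:
n=3 → 5; n=4 → 12; n=5 → 21; n=6 → 32; n=7 → 45.
Orbitals: 5 + 12 + 21 + 32 + 45 = 115. With ms fixed to -1/2 there is one state per orbital, so 115 states.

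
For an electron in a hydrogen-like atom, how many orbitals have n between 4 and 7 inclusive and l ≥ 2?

110

For each n in the range, tally the orbitals obeying l ≥ 2:
n=4 → 12; n=5 → 21; n=6 → 32; n=7 → 45.
Total orbitals: 12 + 21 + 32 + 45 = 110.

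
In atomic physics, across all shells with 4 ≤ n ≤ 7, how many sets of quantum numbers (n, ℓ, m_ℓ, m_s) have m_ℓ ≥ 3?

40

Work shell by shell — for each n, count the (ℓ, m_ℓ) pairs that satisfy m_ℓ ≥ 3:
n=4 → 1; n=5 → 3; n=6 → 6; n=7 → 10.
Orbitals: 1 + 3 + 6 + 10 = 20. Including both spin states (m_s = ±1/2) gives 2 × 20 = 40 states.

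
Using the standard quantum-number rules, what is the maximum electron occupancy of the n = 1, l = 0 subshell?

2

A subshell with l = 0 has 2l+1 = 1 orbital, each holding 2 electrons (spin ±1/2), so 1 × 2 = 2.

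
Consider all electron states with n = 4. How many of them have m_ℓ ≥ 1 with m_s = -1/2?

For n = 4, ℓ ranges over 0 … 3.
Contributions: ℓ=1 → 1; ℓ=2 → 2; ℓ=3 → 3.
Orbitals: 1 + 2 + 3 = 6. With m_s fixed to a single value there is one state per orbital, giving 6 states.

6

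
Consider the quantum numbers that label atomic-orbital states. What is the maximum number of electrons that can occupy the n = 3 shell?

A shell holds 2n² electrons: 2 × 3² = 2 × 9 = 18.

18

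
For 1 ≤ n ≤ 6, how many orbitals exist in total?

Total orbitals = 1² + 2² + 3² + 4² + 5² + 6² = 91.

91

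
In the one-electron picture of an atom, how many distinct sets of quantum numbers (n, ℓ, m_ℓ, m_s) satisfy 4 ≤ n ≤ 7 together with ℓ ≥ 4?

124

Work shell by shell — for each n, count the (ℓ, m_ℓ) pairs that satisfy ℓ ≥ 4:
n=5 → 9; n=6 → 20; n=7 → 33.
Orbitals: 9 + 20 + 33 = 62. Including both spin states (m_s = ±1/2) gives 2 × 62 = 124 states.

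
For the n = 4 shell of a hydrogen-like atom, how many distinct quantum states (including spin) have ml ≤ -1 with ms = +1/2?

6

The (l, ml) pairs meeting ml ≤ -1 give: l=1 → 1; l=2 → 2; l=3 → 3.
Orbitals: 1 + 2 + 3 = 6. With ms fixed to a single value there is one state per orbital, giving 6 states.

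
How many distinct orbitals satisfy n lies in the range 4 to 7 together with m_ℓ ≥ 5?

Work shell by shell — for each n, count the (ℓ, m_ℓ) pairs that satisfy m_ℓ ≥ 5:
n=6 → 1; n=7 → 3.
Total orbitals: 1 + 3 = 4.

4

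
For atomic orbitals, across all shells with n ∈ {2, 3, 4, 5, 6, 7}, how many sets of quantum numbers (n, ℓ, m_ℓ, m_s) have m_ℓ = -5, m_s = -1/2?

Go shell by shell, enumerating (ℓ, m_ℓ) with m_ℓ = -5:
n=6 → 1; n=7 → 2.
Orbitals: 1 + 2 = 3. With m_s fixed to -1/2 there is one state per orbital, so 3 states.

3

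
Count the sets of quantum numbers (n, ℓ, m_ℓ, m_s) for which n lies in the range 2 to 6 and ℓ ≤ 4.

158

For each n in the range, tally the orbitals obeying ℓ ≤ 4:
n=2 → 4; n=3 → 9; n=4 → 16; n=5 → 25; n=6 → 25.
Orbitals: 4 + 9 + 16 + 25 + 25 = 79. Including both spin states (m_s = ±1/2) gives 2 × 79 = 158 states.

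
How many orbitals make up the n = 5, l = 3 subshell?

A subshell has 2l+1 orbitals; with l = 3, that's 7.

7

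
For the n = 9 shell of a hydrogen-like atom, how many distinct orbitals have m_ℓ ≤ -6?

6

Contributions: ℓ=6 → 1; ℓ=7 → 2; ℓ=8 → 3.
Total orbitals: 1 + 2 + 3 = 6.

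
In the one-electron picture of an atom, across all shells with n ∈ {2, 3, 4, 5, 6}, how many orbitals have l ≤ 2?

40

Work shell by shell — for each n, count the (l, m_l) pairs that satisfy l ≤ 2:
n=2 → 4; n=3 → 9; n=4 → 9; n=5 → 9; n=6 → 9.
Total orbitals: 4 + 9 + 9 + 9 + 9 = 40.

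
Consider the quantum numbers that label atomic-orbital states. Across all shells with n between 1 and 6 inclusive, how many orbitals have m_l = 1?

15

Per-shell orbital counts meeting the constraint:
n=2 → 1; n=3 → 2; n=4 → 3; n=5 → 4; n=6 → 5.
Total orbitals: 1 + 2 + 3 + 4 + 5 = 15.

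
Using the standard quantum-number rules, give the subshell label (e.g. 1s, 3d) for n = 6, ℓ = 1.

6p

ℓ = 1 corresponds to the letter 'p', so the subshell is 6p.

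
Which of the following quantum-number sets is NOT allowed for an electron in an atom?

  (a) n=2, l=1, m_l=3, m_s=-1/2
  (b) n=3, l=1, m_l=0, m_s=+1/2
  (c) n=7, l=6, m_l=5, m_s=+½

(a) has |m_l| = 3 > l = 1, violating −l ≤ m_l ≤ l.
The remaining sets (b), (c) satisfy all four rules.

(a)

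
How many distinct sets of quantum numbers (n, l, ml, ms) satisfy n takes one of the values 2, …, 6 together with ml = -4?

6

Per-shell orbital counts meeting the constraint:
n=5 → 1; n=6 → 2.
Orbitals: 1 + 2 = 3. Including both spin states (ms = ±1/2) gives 2 × 3 = 6 states.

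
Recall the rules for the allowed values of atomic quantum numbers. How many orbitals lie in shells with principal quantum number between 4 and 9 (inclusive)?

Shell n has n² orbitals: 4²=16 + 5²=25 + 6²=36 + 7²=49 + 8²=64 + 9²=81 = 271 orbitals.

271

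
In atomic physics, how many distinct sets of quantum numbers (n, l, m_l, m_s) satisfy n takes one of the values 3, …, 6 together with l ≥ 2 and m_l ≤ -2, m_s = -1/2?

Work shell by shell — for each n, count the (l, m_l) pairs that satisfy l ≥ 2 and m_l ≤ -2:
n=3 → 1; n=4 → 3; n=5 → 6; n=6 → 10.
Orbitals: 1 + 3 + 6 + 10 = 20. With m_s fixed to -1/2 there is one state per orbital, so 20 states.

20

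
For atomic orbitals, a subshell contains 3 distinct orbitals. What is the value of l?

2l+1 = 3 gives l = 1.

l = 1 (p)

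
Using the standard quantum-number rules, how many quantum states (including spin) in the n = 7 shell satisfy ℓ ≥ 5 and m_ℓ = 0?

4

Contributions: ℓ=5 → 1; ℓ=6 → 1.
Orbitals: 1 + 1 = 2. Each orbital carries two spin states, so 2 × 2 = 4 states.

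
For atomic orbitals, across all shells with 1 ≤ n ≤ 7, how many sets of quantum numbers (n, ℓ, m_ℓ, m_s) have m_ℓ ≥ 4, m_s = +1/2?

10

Go shell by shell, enumerating (ℓ, m_ℓ) with m_ℓ ≥ 4:
n=5 → 1; n=6 → 3; n=7 → 6.
Orbitals: 1 + 3 + 6 = 10. With m_s fixed to +1/2 there is one state per orbital, so 10 states.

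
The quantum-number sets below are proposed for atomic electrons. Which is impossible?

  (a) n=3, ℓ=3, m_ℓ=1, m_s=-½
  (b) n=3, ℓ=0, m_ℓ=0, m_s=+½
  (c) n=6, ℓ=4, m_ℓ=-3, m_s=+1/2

(a)

(a) has ℓ = 3 ≥ n = 3, violating 0 ≤ ℓ ≤ n−1.
The remaining sets (b), (c) satisfy all four rules.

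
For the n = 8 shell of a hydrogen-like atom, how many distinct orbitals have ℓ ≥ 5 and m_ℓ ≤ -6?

For n = 8, ℓ ranges over 0 … 7.
Contributions: ℓ=6 → 1; ℓ=7 → 2.
Total orbitals: 1 + 2 = 3.

3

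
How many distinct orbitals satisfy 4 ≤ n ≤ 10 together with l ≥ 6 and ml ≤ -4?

40

Work shell by shell — for each n, count the (l, ml) pairs that satisfy l ≥ 6 and ml ≤ -4:
n=7 → 3; n=8 → 7; n=9 → 12; n=10 → 18.
Total orbitals: 3 + 7 + 12 + 18 = 40.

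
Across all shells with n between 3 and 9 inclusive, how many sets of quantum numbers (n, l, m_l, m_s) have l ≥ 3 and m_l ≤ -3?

112

Go shell by shell, enumerating (l, m_l) with l ≥ 3 and m_l ≤ -3:
n=4 → 1; n=5 → 3; n=6 → 6; n=7 → 10; n=8 → 15; n=9 → 21.
Orbitals: 1 + 3 + 6 + 10 + 15 + 21 = 56. Including both spin states (m_s = ±1/2) gives 2 × 56 = 112 states.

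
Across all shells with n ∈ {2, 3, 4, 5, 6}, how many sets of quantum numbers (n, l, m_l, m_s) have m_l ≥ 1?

Treat each shell separately and count matching orbitals:
n=2 → 1; n=3 → 3; n=4 → 6; n=5 → 10; n=6 → 15.
Orbitals: 1 + 3 + 6 + 10 + 15 = 35. Including both spin states (m_s = ±1/2) gives 2 × 35 = 70 states.

70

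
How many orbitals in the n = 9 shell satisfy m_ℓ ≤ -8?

For n = 9, ℓ ranges over 0 … 8.
The (ℓ, m_ℓ) pairs meeting m_ℓ ≤ -8 give: ℓ=8 → 1.
Total orbitals: 1.

1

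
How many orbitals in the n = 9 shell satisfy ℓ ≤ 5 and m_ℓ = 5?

1

For n = 9, ℓ ranges over 0 … 8.
The (ℓ, m_ℓ) pairs meeting ℓ ≤ 5 and m_ℓ = 5 give: ℓ=5 → 1.
Total orbitals: 1.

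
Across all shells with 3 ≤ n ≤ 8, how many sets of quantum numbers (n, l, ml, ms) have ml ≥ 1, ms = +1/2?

For each n in the range, tally the orbitals obeying ml ≥ 1:
n=3 → 3; n=4 → 6; n=5 → 10; n=6 → 15; n=7 → 21; n=8 → 28.
Orbitals: 3 + 6 + 10 + 15 + 21 + 28 = 83. With ms fixed to +1/2 there is one state per orbital, so 83 states.

83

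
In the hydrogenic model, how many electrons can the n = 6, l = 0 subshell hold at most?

2

A subshell with l = 0 has 2l+1 = 1 orbital, each holding 2 electrons (spin ±1/2), so 1 × 2 = 2.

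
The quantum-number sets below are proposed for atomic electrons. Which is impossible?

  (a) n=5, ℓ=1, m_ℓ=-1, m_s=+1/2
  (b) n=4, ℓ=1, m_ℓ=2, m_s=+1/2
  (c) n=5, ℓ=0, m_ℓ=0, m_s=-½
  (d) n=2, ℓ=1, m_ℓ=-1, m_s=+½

(b)

(b) has |m_ℓ| = 2 > ℓ = 1, violating −ℓ ≤ m_ℓ ≤ ℓ.
The remaining sets (a), (c), (d) satisfy all four rules.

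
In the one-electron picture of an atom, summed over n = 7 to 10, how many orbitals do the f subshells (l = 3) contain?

28

An f subshell (l = 3) exists for every n ≥ 4, so shells n = 7, 8, 9, 10 each contribute one — 4 subshells.
Since each f subshell has 2·3+1 = 7 orbitals, the total is 4 × 7 = 28.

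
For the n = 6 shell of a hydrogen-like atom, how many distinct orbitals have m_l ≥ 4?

3

For n = 6, l ranges over 0 … 5.
Per l-value: l=4 → 1; l=5 → 2.
Total orbitals: 1 + 2 = 3.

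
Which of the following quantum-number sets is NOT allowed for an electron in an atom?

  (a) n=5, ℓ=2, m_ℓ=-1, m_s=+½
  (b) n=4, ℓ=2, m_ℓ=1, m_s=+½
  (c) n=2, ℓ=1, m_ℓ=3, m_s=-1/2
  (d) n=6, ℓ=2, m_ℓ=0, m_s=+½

(c) has |m_ℓ| = 3 > ℓ = 1, violating −ℓ ≤ m_ℓ ≤ ℓ.
The remaining sets (a), (b), (d) satisfy all four rules.

(c)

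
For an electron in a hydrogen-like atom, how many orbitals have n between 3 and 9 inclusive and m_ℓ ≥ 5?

For each n in the range, tally the orbitals obeying m_ℓ ≥ 5:
n=6 → 1; n=7 → 3; n=8 → 6; n=9 → 10.
Total orbitals: 1 + 3 + 6 + 10 = 20.

20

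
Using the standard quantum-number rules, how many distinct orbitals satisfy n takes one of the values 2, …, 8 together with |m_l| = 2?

Treat each shell separately and count matching orbitals:
n=3 → 2; n=4 → 4; n=5 → 6; n=6 → 8; n=7 → 10; n=8 → 12.
Total orbitals: 2 + 4 + 6 + 8 + 10 + 12 = 42.

42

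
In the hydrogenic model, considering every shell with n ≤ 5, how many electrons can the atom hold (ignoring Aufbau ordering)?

Total orbitals = 1² + 2² + 3² + 4² + 5² = 55. Doubling for spin gives 110 electrons.

110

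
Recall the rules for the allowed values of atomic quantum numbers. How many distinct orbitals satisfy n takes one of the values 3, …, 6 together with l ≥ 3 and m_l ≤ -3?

10

For each n in the range, tally the orbitals obeying l ≥ 3 and m_l ≤ -3:
n=4 → 1; n=5 → 3; n=6 → 6.
Total orbitals: 1 + 3 + 6 = 10.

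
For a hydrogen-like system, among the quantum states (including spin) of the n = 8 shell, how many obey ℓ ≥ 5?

78

The n = 8 shell has ℓ = 0 through 7; check each.
Contributions: ℓ=5 → 11; ℓ=6 → 13; ℓ=7 → 15.
Orbitals: 11 + 13 + 15 = 39. Each orbital carries two spin states, so 39 × 2 = 78 states.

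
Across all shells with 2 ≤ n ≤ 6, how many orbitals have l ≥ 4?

Per-shell orbital counts meeting the constraint:
n=5 → 9; n=6 → 20.
Total orbitals: 9 + 20 = 29.

29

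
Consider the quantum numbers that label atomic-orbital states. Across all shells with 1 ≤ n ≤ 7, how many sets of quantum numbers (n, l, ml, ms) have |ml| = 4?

Count contributing orbitals for each principal shell:
n=5 → 2; n=6 → 4; n=7 → 6.
Orbitals: 2 + 4 + 6 = 12. Including both spin states (ms = ±1/2) gives 2 × 12 = 24 states.

24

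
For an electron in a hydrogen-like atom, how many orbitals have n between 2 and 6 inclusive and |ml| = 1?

Treat each shell separately and count matching orbitals:
n=2 → 2; n=3 → 4; n=4 → 6; n=5 → 8; n=6 → 10.
Total orbitals: 2 + 4 + 6 + 8 + 10 = 30.

30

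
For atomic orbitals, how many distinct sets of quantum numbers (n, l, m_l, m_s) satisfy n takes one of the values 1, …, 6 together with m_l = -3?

12

Treat each shell separately and count matching orbitals:
n=4 → 1; n=5 → 2; n=6 → 3.
Orbitals: 1 + 2 + 3 = 6. Including both spin states (m_s = ±1/2) gives 2 × 6 = 12 states.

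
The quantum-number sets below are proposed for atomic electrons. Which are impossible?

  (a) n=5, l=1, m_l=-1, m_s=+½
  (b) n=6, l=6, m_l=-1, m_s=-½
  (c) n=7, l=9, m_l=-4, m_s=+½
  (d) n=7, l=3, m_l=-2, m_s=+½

(b) and (c)

(b) has l = 6 ≥ n = 6, violating 0 ≤ l ≤ n−1.
(c) has l = 9 ≥ n = 7, violating 0 ≤ l ≤ n−1.
The remaining sets (a), (d) satisfy all four rules.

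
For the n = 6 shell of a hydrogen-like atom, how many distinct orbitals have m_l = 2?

4

The n = 6 shell has l = 0 through 5; check each.
Per l-value: l=2 → 1; l=3 → 1; l=4 → 1; l=5 → 1.
Total orbitals: 1 + 1 + 1 + 1 = 4.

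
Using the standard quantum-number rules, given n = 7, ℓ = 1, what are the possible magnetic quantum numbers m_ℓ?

-1, 0, 1

m_ℓ takes every integer from −ℓ to +ℓ. With ℓ = 1 that gives the 3 values -1, 0, 1.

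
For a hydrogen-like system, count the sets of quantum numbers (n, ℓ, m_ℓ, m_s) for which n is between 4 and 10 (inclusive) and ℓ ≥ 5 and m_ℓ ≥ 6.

40

Count contributing orbitals for each principal shell:
n=7 → 1; n=8 → 3; n=9 → 6; n=10 → 10.
Orbitals: 1 + 3 + 6 + 10 = 20. Including both spin states (m_s = ±1/2) gives 2 × 20 = 40 states.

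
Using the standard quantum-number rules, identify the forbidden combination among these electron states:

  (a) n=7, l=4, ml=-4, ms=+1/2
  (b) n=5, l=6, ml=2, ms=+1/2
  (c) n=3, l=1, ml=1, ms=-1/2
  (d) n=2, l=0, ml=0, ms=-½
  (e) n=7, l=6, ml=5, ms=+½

(b)

(b) has l = 6 ≥ n = 5, violating 0 ≤ l ≤ n−1.
The remaining sets (a), (c), (d), (e) satisfy all four rules.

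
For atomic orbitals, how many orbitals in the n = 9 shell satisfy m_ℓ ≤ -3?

The (ℓ, m_ℓ) pairs meeting m_ℓ ≤ -3 give: ℓ=3 → 1; ℓ=4 → 2; ℓ=5 → 3; ℓ=6 → 4; ℓ=7 → 5; ℓ=8 → 6.
Total orbitals: 1 + 2 + 3 + 4 + 5 + 6 = 21.

21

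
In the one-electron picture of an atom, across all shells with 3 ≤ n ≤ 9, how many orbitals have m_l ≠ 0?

Per-shell orbital counts meeting the constraint:
n=3 → 6; n=4 → 12; n=5 → 20; n=6 → 30; n=7 → 42; n=8 → 56; n=9 → 72.
Total orbitals: 6 + 12 + 20 + 30 + 42 + 56 + 72 = 238.

238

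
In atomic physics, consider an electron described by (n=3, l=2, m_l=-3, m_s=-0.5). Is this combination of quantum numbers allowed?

The magnetic quantum number must satisfy −l ≤ m_l ≤ l. With l = 2, m_l can only be -2, -1, 0, 1, 2, so m_l = -3 is forbidden.

Not allowed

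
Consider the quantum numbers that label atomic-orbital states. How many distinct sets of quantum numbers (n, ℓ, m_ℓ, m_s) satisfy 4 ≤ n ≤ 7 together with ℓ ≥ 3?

180

Per-shell orbital counts meeting the constraint:
n=4 → 7; n=5 → 16; n=6 → 27; n=7 → 40.
Orbitals: 7 + 16 + 27 + 40 = 90. Including both spin states (m_s = ±1/2) gives 2 × 90 = 180 states.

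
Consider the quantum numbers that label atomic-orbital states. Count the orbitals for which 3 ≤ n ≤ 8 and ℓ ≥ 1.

193

Per-shell orbital counts meeting the constraint:
n=3 → 8; n=4 → 15; n=5 → 24; n=6 → 35; n=7 → 48; n=8 → 63.
Total orbitals: 8 + 15 + 24 + 35 + 48 + 63 = 193.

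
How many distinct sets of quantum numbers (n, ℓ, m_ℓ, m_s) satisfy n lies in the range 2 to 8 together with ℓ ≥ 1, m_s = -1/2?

196

Per-shell orbital counts meeting the constraint:
n=2 → 3; n=3 → 8; n=4 → 15; n=5 → 24; n=6 → 35; n=7 → 48; n=8 → 63.
Orbitals: 3 + 8 + 15 + 24 + 35 + 48 + 63 = 196. With m_s fixed to -1/2 there is one state per orbital, so 196 states.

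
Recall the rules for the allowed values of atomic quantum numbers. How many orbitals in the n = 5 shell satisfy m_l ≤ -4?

1

Go through l = 0, …, 4 (the values permitted for n = 5).
Orbitals with m_l ≤ -4, by l: l=4 → 1.
Total orbitals: 1.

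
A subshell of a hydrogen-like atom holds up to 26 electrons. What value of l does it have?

2(2l+1) = 26 ⇒ 2l+1 = 13 ⇒ l = 6.

l = 6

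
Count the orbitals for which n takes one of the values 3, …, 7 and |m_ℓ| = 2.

Treat each shell separately and count matching orbitals:
n=3 → 2; n=4 → 4; n=5 → 6; n=6 → 8; n=7 → 10.
Total orbitals: 2 + 4 + 6 + 8 + 10 = 30.

30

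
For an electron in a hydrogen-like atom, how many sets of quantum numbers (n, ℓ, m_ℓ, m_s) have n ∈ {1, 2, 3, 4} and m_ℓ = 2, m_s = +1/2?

Per-shell orbital counts meeting the constraint:
n=3 → 1; n=4 → 2.
Orbitals: 1 + 2 = 3. With m_s fixed to +1/2 there is one state per orbital, so 3 states.

3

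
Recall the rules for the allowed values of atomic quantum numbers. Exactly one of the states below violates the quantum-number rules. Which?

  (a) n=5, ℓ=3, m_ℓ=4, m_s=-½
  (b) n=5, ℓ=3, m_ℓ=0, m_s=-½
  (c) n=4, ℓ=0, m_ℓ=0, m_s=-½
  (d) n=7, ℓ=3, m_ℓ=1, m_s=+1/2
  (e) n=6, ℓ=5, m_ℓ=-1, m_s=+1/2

(a)

(a) has |m_ℓ| = 4 > ℓ = 3, violating −ℓ ≤ m_ℓ ≤ ℓ.
The remaining sets (b), (c), (d), (e) satisfy all four rules.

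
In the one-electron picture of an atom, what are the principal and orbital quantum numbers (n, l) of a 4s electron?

n = 4, l = 0

The leading integer gives n = 4; the letter 's' means l = 0.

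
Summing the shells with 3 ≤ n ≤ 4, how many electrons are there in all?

50

Shell n has n² orbitals: 3²=9 + 4²=16 = 25 orbitals.
Two spin states per orbital: 2 × 25 = 50 electrons.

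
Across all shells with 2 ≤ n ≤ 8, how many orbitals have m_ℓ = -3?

For each n in the range, tally the orbitals obeying m_ℓ = -3:
n=4 → 1; n=5 → 2; n=6 → 3; n=7 → 4; n=8 → 5.
Total orbitals: 1 + 2 + 3 + 4 + 5 = 15.

15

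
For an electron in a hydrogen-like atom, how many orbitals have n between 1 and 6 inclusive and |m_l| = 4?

Work shell by shell — for each n, count the (l, m_l) pairs that satisfy |m_l| = 4:
n=5 → 2; n=6 → 4.
Total orbitals: 2 + 4 = 6.

6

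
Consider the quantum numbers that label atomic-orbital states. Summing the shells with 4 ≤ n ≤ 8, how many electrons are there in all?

Shell n has n² orbitals: 4²=16 + 5²=25 + 6²=36 + 7²=49 + 8²=64 = 190 orbitals.
Two spin states per orbital: 2 × 190 = 380 electrons.

380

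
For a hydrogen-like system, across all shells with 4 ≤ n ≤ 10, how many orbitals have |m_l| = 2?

Work shell by shell — for each n, count the (l, m_l) pairs that satisfy |m_l| = 2:
n=4 → 4; n=5 → 6; n=6 → 8; n=7 → 10; n=8 → 12; n=9 → 14; n=10 → 16.
Total orbitals: 4 + 6 + 8 + 10 + 12 + 14 + 16 = 70.

70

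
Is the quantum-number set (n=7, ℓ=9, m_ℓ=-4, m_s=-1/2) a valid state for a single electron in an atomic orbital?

No

The orbital quantum number must satisfy 0 ≤ ℓ ≤ n−1. With n = 7 the allowed ℓ values are 0, 1, 2, 3, 4, 5, 6, so ℓ = 9 is out of range.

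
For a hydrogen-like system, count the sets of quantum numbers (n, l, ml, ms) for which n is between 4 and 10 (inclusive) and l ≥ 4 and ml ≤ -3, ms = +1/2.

For each n in the range, tally the orbitals obeying l ≥ 4 and ml ≤ -3:
n=5 → 2; n=6 → 5; n=7 → 9; n=8 → 14; n=9 → 20; n=10 → 27.
Orbitals: 2 + 5 + 9 + 14 + 20 + 27 = 77. With ms fixed to +1/2 there is one state per orbital, so 77 states.

77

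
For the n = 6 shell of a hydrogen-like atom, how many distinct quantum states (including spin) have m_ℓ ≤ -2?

Per ℓ-value: ℓ=2 → 1; ℓ=3 → 2; ℓ=4 → 3; ℓ=5 → 4.
Orbitals: 1 + 2 + 3 + 4 = 10. Each orbital carries two spin states, so 10 × 2 = 20 states.

20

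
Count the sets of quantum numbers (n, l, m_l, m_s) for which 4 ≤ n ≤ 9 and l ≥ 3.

Treat each shell separately and count matching orbitals:
n=4 → 7; n=5 → 16; n=6 → 27; n=7 → 40; n=8 → 55; n=9 → 72.
Orbitals: 7 + 16 + 27 + 40 + 55 + 72 = 217. Including both spin states (m_s = ±1/2) gives 2 × 217 = 434 states.

434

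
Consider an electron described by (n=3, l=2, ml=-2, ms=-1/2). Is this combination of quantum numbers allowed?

Valid

n = 3 is a positive integer. l = 2 satisfies 0 ≤ l ≤ n−1 = 2. ml = -2 lies in the range −l … +l (here −2 … 2). ms = -1/2 is one of ±1/2.
All four constraints are satisfied.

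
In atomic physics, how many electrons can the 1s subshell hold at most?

2

A subshell with l = 0 has 2l+1 = 1 orbital, each holding 2 electrons (spin ±1/2), so 1 × 2 = 2.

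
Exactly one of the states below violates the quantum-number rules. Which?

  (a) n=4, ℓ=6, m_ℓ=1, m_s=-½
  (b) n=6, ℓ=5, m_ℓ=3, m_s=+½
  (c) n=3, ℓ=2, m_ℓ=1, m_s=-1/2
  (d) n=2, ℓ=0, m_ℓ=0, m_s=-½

(a)

(a) has ℓ = 6 ≥ n = 4, violating 0 ≤ ℓ ≤ n−1.
The remaining sets (b), (c), (d) satisfy all four rules.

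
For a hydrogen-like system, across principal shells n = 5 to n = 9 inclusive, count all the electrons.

510

Shell n has n² orbitals: 5²=25 + 6²=36 + 7²=49 + 8²=64 + 9²=81 = 255 orbitals.
Two spin states per orbital: 2 × 255 = 510 electrons.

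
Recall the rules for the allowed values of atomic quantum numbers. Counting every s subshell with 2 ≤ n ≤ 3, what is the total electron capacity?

4

An s subshell (ℓ = 0) exists for every n ≥ 1, so shells n = 2, 3 each contribute one — 2 subshells.
Since each s subshell holds 2(2·0+1) = 2 electrons, the total is 2 × 2 = 4.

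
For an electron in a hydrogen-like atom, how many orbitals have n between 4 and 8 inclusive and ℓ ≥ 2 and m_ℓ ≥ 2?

Treat each shell separately and count matching orbitals:
n=4 → 3; n=5 → 6; n=6 → 10; n=7 → 15; n=8 → 21.
Total orbitals: 3 + 6 + 10 + 15 + 21 = 55.

55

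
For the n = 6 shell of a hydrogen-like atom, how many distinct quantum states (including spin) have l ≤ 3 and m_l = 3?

2

Go through l = 0, …, 5 (the values permitted for n = 6).
Contributions: l=3 → 1.
Orbitals: 1. Each orbital carries two spin states, so 1 × 2 = 2 states.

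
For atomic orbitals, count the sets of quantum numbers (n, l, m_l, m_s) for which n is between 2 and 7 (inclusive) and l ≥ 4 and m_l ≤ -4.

Go shell by shell, enumerating (l, m_l) with l ≥ 4 and m_l ≤ -4:
n=5 → 1; n=6 → 3; n=7 → 6.
Orbitals: 1 + 3 + 6 = 10. Including both spin states (m_s = ±1/2) gives 2 × 10 = 20 states.

20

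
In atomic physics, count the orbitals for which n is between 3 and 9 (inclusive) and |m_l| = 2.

For each n in the range, tally the orbitals obeying |m_l| = 2:
n=3 → 2; n=4 → 4; n=5 → 6; n=6 → 8; n=7 → 10; n=8 → 12; n=9 → 14.
Total orbitals: 2 + 4 + 6 + 8 + 10 + 12 + 14 = 56.

56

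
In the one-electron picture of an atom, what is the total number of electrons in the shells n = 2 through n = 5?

Shell n has n² orbitals: 2²=4 + 3²=9 + 4²=16 + 5²=25 = 54 orbitals.
Two spin states per orbital: 2 × 54 = 108 electrons.

108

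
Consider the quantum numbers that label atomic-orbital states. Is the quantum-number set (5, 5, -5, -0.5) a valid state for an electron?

The orbital quantum number must satisfy 0 ≤ ℓ ≤ n−1. With n = 5 the allowed ℓ values are 0, 1, 2, 3, 4, so ℓ = 5 is out of range.

No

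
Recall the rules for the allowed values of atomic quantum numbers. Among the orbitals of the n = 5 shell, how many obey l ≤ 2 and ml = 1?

The n = 5 shell has l = 0 through 4; check each.
Orbitals with l ≤ 2 and ml = 1, by l: l=1 → 1; l=2 → 1.
Total orbitals: 1 + 1 = 2.

2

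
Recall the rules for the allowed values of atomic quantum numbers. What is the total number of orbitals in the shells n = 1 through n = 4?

Shell n has n² orbitals: 1²=1 + 2²=4 + 3²=9 + 4²=16 = 30 orbitals.

30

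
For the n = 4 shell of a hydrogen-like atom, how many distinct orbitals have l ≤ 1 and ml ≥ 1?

1

The n = 4 shell has l = 0 through 3; check each.
Orbitals with l ≤ 1 and ml ≥ 1, by l: l=1 → 1.
Total orbitals: 1.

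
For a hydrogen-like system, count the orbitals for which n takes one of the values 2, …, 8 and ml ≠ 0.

Go shell by shell, enumerating (l, ml) with ml ≠ 0:
n=2 → 2; n=3 → 6; n=4 → 12; n=5 → 20; n=6 → 30; n=7 → 42; n=8 → 56.
Total orbitals: 2 + 6 + 12 + 20 + 30 + 42 + 56 = 168.

168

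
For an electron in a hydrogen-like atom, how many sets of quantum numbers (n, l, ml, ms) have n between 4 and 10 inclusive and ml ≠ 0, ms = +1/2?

322

Work shell by shell — for each n, count the (l, ml) pairs that satisfy ml ≠ 0:
n=4 → 12; n=5 → 20; n=6 → 30; n=7 → 42; n=8 → 56; n=9 → 72; n=10 → 90.
Orbitals: 12 + 20 + 30 + 42 + 56 + 72 + 90 = 322. With ms fixed to +1/2 there is one state per orbital, so 322 states.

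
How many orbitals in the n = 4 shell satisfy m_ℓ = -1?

Go through ℓ = 0, …, 3 (the values permitted for n = 4).
Orbitals with m_ℓ = -1, by ℓ: ℓ=1 → 1; ℓ=2 → 1; ℓ=3 → 1.
Total orbitals: 1 + 1 + 1 = 3.

3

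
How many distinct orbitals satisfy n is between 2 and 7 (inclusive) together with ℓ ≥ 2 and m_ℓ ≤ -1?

50

Go shell by shell, enumerating (ℓ, m_ℓ) with ℓ ≥ 2 and m_ℓ ≤ -1:
n=3 → 2; n=4 → 5; n=5 → 9; n=6 → 14; n=7 → 20.
Total orbitals: 2 + 5 + 9 + 14 + 20 = 50.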